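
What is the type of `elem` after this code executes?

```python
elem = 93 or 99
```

'or' returns the first truthy value (93, which is int)

int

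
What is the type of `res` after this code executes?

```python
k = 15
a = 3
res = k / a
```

int / int always returns float in Python 3 (15 / 3 = 5)

float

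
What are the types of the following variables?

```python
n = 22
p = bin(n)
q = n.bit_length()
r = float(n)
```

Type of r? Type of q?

float() returns float; int.bit_length() returns int

float, int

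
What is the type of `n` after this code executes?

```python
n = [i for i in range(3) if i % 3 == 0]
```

A list comprehension [...] produces a list

list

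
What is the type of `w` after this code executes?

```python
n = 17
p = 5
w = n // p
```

int // int returns int (17 // 5 = 3)

int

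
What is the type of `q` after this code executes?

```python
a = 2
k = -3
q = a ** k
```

int ** negative int returns float

float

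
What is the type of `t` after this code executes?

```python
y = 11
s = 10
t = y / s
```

int / int always returns float in Python 3 (11 / 10 = 1.1)

float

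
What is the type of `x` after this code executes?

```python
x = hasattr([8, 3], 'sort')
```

hasattr() returns bool

bool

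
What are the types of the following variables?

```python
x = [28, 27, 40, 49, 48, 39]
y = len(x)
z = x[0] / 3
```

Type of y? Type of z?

len() returns int; int / int returns float

int, float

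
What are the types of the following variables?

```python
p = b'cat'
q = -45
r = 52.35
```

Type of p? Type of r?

p is bytes; r is float

bytes, float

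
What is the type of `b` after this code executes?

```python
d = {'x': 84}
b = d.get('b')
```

dict.get() returns None when key 'b' is not found and no default given

NoneType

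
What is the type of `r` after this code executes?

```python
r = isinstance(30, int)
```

isinstance() returns bool

bool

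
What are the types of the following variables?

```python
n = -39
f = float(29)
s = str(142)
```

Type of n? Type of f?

n is int; f is float

int, float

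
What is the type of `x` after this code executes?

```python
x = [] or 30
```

'or' returns first truthy value (30, which is int)

int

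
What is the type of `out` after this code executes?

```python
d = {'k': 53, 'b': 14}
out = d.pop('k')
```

dict.pop() returns the value (int)

int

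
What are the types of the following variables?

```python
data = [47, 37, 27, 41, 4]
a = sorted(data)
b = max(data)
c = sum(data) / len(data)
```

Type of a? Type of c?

sorted() returns list; int / int returns float

list, float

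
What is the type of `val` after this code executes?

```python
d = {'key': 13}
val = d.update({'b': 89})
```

dict.update() returns None

NoneType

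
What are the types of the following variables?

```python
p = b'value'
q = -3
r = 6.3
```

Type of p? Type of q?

p is bytes; q is int

bytes, int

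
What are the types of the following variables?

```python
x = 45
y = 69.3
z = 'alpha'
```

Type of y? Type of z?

y is float; z is str

float, str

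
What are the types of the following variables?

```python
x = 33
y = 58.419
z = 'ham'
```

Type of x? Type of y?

x is int; y is float

int, float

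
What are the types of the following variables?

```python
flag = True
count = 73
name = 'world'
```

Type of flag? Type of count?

flag is bool; count is int

bool, int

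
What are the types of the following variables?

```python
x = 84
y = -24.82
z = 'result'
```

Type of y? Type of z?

y is float; z is str

float, str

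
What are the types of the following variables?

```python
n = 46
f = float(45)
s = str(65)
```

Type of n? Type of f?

n is int; f is float

int, float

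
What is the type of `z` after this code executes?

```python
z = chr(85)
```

chr() returns str (single character)

str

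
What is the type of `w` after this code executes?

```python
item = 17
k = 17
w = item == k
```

Equality comparison returns bool

bool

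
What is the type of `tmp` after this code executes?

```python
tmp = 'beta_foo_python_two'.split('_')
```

str.split() returns list

list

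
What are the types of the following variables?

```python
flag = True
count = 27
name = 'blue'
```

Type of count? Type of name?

count is int; name is str

int, str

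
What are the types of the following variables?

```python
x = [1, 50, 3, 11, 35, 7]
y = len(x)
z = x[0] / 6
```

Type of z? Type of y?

int / int returns float; len() returns int

float, int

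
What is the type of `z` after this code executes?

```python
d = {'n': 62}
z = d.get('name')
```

dict.get() returns None when key 'name' is not found and no default given

NoneType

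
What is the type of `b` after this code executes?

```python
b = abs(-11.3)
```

abs() of float returns float

float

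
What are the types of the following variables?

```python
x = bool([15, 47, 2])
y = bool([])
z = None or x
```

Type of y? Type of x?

bool() returns bool; bool() returns bool

bool, bool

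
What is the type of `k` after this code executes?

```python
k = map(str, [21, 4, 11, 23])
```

map() returns a map iterator object

map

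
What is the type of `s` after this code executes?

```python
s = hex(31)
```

hex() returns str representation

str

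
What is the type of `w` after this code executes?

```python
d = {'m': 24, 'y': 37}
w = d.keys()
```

.keys() returns a dict_keys view object

dict_keys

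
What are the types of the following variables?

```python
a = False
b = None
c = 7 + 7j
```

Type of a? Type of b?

a is bool; b is NoneType

bool, NoneType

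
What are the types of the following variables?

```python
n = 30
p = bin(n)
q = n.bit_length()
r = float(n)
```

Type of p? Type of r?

bin() returns str; float() returns float

str, float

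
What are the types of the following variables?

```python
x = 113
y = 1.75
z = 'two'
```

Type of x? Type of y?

x is int; y is float

int, float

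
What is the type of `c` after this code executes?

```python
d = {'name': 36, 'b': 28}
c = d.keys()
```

.keys() returns a dict_keys view object

dict_keys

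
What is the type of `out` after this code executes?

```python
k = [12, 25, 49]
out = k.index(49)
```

list.index() returns int

int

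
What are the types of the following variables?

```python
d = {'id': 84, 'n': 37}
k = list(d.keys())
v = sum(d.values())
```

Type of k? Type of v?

list(...) returns list; sum of int values returns int

list, int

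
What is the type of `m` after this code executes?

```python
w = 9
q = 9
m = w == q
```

Equality comparison returns bool

bool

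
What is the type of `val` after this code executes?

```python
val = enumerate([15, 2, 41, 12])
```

enumerate() returns an enumerate iterator object

enumerate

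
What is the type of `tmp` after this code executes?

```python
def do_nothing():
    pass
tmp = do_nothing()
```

A function with no return statement returns None

NoneType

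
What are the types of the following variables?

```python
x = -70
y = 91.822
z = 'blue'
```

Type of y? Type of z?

y is float; z is str

float, str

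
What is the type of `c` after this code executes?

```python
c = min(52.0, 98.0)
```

min() of floats returns float

float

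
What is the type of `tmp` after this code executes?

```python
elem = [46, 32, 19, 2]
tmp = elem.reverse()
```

list.reverse() returns None

NoneType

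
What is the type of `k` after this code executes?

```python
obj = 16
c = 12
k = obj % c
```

int % int returns int (16 % 12 = 4)

int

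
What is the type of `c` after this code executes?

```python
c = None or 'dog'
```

'or' with None returns the other value ('dog', str)

str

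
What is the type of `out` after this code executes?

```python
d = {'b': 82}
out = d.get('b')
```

dict.get() returns the value (int) when key is found

int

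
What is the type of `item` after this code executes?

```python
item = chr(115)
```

chr() returns str (single character)

str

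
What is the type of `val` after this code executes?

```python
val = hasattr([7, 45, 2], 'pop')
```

hasattr() returns bool

bool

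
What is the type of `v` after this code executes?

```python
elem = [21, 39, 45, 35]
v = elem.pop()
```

list.pop() returns the popped element (int here)

int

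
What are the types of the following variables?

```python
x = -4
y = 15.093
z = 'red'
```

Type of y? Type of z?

y is float; z is str

float, str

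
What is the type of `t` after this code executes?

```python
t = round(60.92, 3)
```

round() with ndigits arg returns float

float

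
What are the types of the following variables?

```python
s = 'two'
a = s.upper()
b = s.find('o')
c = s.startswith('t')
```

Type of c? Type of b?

str.startswith() returns bool; str.find() returns int

bool, int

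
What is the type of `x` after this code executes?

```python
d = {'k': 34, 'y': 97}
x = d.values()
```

.values() returns a dict_values view object

dict_values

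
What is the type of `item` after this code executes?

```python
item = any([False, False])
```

any() returns bool

bool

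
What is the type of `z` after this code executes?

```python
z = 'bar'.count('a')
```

str.count() returns int

int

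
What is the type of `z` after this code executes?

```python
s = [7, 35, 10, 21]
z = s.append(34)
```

list.append() returns None (mutates in place)

NoneType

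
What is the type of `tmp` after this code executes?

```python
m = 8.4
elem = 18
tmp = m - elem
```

float - int returns float (8.4 - 18 = -9.6)

float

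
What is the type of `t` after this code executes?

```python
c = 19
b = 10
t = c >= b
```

Comparison operators return bool

bool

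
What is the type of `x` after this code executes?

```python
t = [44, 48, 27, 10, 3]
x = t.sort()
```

list.sort() returns None (sorts in place)

NoneType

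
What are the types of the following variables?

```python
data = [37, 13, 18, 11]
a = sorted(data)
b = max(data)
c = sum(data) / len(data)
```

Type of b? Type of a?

max of ints returns int; sorted() returns list

int, list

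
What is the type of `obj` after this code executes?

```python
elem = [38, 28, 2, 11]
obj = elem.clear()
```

list.clear() returns None

NoneType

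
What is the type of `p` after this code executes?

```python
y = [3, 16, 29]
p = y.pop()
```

list.pop() returns the popped element (int here)

int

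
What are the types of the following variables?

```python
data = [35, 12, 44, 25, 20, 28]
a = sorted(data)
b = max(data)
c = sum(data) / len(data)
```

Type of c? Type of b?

int / int returns float; max of ints returns int

float, int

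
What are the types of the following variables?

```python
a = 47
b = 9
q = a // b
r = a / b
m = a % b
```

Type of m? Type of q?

int % int returns int; int // int returns int

int, int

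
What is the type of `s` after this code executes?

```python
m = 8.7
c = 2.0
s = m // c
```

float // float returns float (floor division preserves float type)

float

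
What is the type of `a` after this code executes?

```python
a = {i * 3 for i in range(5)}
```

A set comprehension {expr for x in iterable} produces a set

set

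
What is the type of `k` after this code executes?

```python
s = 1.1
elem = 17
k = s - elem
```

float - int returns float (1.1 - 17 = -15.9)

float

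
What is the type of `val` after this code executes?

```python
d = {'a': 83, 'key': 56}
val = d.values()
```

.values() returns a dict_values view object

dict_values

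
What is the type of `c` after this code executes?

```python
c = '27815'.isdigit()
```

str.isdigit() returns bool

bool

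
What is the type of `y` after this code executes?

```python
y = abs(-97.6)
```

abs() of float returns float

float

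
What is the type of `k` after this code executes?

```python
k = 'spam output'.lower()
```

str.lower() returns str

str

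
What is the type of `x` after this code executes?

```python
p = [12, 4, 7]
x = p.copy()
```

list.copy() returns list

list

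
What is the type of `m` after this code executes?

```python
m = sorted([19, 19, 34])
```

sorted() always returns list

list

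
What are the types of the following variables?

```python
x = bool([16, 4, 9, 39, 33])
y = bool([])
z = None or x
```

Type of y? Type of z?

bool() returns bool; None or <bool> returns the bool

bool, bool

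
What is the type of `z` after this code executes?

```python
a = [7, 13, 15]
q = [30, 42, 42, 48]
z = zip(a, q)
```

zip() returns a zip iterator object

zip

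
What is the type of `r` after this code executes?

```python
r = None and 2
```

'and' returns first falsy value (None)

NoneType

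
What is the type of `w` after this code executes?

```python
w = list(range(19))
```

list(range(...)) returns list

list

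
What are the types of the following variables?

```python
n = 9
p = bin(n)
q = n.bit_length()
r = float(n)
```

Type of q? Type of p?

int.bit_length() returns int; bin() returns str

int, str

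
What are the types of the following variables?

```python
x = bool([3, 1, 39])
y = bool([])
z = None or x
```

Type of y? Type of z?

bool() returns bool; None or <bool> returns the bool

bool, bool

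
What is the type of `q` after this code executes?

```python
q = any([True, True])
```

any() returns bool

bool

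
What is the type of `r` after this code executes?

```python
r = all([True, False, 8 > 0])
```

all() returns bool

bool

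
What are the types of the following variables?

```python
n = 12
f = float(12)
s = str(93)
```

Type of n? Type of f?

n is int; f is float

int, float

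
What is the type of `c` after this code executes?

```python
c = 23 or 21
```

'or' returns the first truthy value (23, which is int)

int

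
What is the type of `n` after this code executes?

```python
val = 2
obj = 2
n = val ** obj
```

int ** positive int returns int (2 ** 2 = 4)

int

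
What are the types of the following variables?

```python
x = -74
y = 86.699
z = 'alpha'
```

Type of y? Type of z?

y is float; z is str

float, str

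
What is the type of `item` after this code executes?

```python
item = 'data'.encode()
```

str.encode() returns bytes

bytes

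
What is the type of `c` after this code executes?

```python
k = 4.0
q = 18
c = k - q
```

float - int returns float (4.0 - 18 = -14.0)

float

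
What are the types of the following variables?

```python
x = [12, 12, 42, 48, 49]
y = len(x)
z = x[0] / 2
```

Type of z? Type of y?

int / int returns float; len() returns int

float, int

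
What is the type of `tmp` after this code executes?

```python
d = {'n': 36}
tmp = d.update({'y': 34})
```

dict.update() returns None

NoneType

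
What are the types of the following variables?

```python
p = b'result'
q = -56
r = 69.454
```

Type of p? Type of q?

p is bytes; q is int

bytes, int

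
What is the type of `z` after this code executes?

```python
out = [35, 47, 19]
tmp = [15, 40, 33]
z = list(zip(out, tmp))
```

list(zip(...)) returns a list of tuples

list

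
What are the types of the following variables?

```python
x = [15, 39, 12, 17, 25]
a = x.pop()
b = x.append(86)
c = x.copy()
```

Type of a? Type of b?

list.pop() returns the element (int); list.append() returns None

int, NoneType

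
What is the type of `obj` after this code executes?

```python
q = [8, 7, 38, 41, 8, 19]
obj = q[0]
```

Indexing a list of ints returns int (q[0] = 8)

int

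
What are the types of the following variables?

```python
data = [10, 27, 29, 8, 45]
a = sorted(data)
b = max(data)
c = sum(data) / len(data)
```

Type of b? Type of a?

max of ints returns int; sorted() returns list

int, list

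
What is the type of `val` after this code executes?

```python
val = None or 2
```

'or' with None returns the other value (2, int)

int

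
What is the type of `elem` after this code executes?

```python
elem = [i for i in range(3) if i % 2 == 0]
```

A list comprehension [...] produces a list

list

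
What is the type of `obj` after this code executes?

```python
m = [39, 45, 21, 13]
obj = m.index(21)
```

list.index() returns int

int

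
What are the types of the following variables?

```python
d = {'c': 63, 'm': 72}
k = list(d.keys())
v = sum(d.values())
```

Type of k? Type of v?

list(...) returns list; sum of int values returns int

list, int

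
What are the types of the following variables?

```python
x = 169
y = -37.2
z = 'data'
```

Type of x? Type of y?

x is int; y is float

int, float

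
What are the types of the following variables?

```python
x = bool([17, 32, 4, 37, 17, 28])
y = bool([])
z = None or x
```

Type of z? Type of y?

None or <bool> returns the bool; bool() returns bool

bool, bool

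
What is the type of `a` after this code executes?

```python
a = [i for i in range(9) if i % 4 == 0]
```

A list comprehension [...] produces a list

list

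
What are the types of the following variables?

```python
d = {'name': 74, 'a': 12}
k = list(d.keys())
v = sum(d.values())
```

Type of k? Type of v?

list(...) returns list; sum of int values returns int

list, int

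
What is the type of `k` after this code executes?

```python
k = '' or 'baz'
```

'or' returns first truthy value ('baz', which is str)

str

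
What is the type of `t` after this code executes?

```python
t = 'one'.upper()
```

str.upper() returns str

str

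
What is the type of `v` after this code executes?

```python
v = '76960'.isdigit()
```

str.isdigit() returns bool

bool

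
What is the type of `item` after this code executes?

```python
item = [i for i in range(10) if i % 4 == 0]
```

A list comprehension [...] produces a list

list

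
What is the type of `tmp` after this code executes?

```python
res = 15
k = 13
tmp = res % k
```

int % int returns int (15 % 13 = 2)

int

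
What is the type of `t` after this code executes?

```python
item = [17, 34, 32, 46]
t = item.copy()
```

list.copy() returns list

list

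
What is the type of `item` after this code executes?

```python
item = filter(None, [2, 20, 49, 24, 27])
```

filter() returns a filter iterator object

filter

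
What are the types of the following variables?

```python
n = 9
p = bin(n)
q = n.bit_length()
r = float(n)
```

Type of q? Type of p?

int.bit_length() returns int; bin() returns str

int, str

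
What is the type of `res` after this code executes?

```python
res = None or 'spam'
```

'or' with None returns the other value ('spam', str)

str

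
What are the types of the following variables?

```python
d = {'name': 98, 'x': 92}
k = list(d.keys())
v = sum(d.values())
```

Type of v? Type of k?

sum of int values returns int; list(...) returns list

int, list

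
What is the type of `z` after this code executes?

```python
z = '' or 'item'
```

'or' returns first truthy value ('item', which is str)

str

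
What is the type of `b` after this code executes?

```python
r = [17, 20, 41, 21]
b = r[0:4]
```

Slicing a list always returns a list

list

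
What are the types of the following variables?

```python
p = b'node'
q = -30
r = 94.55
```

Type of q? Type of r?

q is int; r is float

int, float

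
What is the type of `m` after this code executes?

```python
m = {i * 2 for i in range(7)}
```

A set comprehension {expr for x in iterable} produces a set

set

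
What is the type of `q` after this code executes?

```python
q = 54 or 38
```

'or' returns the first truthy value (54, which is int)

int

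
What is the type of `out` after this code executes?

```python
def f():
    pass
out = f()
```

A function with no return statement returns None

NoneType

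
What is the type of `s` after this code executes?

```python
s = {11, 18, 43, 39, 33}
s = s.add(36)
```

set.add() returns None (mutates in place)

NoneType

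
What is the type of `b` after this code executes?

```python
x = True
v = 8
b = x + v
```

bool + int returns int (True is 1, so 1 + 8 = 9)

int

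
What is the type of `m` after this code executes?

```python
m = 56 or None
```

'or' returns first truthy value (56, int)

int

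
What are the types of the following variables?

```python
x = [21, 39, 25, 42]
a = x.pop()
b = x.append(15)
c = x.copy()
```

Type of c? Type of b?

list.copy() returns list; list.append() returns None

list, NoneType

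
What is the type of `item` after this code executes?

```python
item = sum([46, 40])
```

sum() of ints returns int

int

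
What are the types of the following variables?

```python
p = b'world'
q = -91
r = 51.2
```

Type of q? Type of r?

q is int; r is float

int, float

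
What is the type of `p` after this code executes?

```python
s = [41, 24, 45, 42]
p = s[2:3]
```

Slicing a list always returns a list

list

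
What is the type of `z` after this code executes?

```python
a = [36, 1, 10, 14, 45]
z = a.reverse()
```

list.reverse() returns None

NoneType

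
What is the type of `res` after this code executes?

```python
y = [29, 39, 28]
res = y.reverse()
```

list.reverse() returns None

NoneType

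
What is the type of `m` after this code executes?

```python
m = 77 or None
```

'or' returns first truthy value (77, int)

int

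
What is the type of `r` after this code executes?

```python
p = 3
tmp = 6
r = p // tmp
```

int // int returns int (3 // 6 = 0)

int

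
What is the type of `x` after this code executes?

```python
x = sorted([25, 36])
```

sorted() always returns list

list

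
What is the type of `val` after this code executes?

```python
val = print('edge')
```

print() returns None

NoneType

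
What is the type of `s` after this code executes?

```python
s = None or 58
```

'or' with None returns the other value (58, int)

int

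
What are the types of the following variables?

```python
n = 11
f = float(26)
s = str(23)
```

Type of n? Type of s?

n is int; s is str

int, str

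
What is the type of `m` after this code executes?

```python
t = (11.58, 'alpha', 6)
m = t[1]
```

Index 1 of tuple is 'alpha' which is str

str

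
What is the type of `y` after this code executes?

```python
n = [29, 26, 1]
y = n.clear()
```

list.clear() returns None

NoneType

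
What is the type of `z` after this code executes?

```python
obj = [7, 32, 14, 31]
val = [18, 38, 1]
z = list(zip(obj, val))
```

list(zip(...)) returns a list of tuples

list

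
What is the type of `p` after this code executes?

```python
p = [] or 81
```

'or' returns first truthy value (81, which is int)

int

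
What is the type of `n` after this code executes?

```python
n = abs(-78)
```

abs() of int returns int

int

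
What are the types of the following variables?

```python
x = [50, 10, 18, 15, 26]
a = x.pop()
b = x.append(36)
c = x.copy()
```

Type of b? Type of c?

list.append() returns None; list.copy() returns list

NoneType, list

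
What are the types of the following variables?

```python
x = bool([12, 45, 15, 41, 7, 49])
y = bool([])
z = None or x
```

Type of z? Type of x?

None or <bool> returns the bool; bool() returns bool

bool, bool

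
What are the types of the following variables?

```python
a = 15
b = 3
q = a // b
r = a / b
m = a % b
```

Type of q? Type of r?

int // int returns int; int / int returns float

int, float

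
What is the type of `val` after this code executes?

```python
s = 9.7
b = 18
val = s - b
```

float - int returns float (9.7 - 18 = -8.3)

float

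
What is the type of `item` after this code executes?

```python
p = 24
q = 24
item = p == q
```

Equality comparison returns bool

bool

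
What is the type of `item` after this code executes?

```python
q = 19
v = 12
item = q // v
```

int // int returns int (19 // 12 = 1)

int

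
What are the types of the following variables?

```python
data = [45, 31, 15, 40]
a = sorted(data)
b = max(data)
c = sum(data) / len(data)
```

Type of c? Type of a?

int / int returns float; sorted() returns list

float, list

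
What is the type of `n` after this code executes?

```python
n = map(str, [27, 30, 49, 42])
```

map() returns a map iterator object

map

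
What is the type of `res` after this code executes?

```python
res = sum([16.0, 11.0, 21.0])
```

sum() of floats returns float

float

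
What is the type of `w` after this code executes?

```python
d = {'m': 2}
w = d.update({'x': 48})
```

dict.update() returns None

NoneType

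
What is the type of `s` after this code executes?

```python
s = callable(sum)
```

callable() returns bool

bool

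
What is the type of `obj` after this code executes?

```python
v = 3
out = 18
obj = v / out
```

int / int always returns float in Python 3 (3 / 18 = 0.166667)

float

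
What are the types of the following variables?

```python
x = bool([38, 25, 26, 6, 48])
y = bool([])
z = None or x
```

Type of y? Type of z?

bool() returns bool; None or <bool> returns the bool

bool, bool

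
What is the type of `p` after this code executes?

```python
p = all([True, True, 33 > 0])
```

all() returns bool

bool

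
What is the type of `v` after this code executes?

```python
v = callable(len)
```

callable() returns bool

bool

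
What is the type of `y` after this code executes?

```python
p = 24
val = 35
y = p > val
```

Comparison operators return bool

bool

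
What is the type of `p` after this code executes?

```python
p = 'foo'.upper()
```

str.upper() returns str

str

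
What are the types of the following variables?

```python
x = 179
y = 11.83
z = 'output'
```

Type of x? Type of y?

x is int; y is float

int, float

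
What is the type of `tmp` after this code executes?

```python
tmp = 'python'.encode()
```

str.encode() returns bytes

bytes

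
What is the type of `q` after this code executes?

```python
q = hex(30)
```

hex() returns str representation

str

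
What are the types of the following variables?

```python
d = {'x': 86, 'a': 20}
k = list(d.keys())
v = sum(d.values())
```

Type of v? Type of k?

sum of int values returns int; list(...) returns list

int, list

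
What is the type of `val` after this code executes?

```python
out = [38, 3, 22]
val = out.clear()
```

list.clear() returns None

NoneType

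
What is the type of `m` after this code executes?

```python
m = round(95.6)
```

round() with no ndigits arg returns int

int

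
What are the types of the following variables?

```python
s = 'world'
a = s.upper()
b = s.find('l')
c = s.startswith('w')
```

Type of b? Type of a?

str.find() returns int; str.upper() returns str

int, str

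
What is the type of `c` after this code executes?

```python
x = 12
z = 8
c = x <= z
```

Comparison operators return bool

bool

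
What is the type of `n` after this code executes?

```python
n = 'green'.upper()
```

str.upper() returns str

str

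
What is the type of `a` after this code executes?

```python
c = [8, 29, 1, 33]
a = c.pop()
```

list.pop() returns the popped element (int here)

int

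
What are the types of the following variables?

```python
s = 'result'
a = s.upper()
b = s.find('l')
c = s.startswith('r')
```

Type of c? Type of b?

str.startswith() returns bool; str.find() returns int

bool, int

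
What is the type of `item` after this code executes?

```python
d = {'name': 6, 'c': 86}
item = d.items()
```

dict.items() returns a dict_items view

dict_items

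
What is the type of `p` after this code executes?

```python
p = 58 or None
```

'or' returns first truthy value (58, int)

int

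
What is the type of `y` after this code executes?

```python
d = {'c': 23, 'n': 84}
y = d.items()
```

dict.items() returns a dict_items view

dict_items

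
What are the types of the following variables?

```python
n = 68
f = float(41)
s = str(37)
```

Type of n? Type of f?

n is int; f is float

int, float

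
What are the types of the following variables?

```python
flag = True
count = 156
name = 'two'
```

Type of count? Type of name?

count is int; name is str

int, str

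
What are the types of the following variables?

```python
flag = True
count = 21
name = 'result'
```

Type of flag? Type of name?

flag is bool; name is str

bool, str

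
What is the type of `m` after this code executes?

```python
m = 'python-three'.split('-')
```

str.split() returns list

list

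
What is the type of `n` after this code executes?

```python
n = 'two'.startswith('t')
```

str.startswith() returns bool

bool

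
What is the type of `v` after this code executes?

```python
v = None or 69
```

'or' with None returns the other value (69, int)

int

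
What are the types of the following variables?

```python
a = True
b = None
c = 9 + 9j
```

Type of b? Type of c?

b is NoneType; c is complex

NoneType, complex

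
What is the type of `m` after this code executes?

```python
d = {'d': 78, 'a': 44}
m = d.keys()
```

.keys() returns a dict_keys view object

dict_keys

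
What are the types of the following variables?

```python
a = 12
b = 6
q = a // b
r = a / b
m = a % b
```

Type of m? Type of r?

int % int returns int; int / int returns float

int, float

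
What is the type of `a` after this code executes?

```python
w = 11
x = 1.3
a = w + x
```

int + float returns float (11 + 1.3 = 12.3)

float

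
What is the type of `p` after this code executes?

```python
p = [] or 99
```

'or' returns first truthy value (99, which is int)

int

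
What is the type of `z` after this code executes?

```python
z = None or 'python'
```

'or' with None returns the other value ('python', str)

str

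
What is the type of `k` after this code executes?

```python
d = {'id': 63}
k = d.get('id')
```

dict.get() returns the value (int) when key is found

int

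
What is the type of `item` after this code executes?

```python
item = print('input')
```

print() returns None

NoneType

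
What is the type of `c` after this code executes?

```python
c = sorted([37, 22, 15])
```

sorted() always returns list

list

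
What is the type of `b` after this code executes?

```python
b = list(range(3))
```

list(range(...)) returns list

list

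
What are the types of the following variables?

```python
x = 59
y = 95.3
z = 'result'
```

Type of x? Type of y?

x is int; y is float

int, float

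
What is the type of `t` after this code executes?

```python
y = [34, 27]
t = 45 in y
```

'in' operator returns bool

bool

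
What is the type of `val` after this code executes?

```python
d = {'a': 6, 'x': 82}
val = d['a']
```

Accessing dict[str, int] with key 'a' returns int value 6

int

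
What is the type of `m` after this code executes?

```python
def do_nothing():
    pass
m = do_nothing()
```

A function with no return statement returns None

NoneType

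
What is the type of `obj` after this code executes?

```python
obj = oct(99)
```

oct() returns str representation

str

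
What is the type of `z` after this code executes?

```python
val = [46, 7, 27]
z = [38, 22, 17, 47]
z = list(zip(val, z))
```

list(zip(...)) returns a list of tuples

list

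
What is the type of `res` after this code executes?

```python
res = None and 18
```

'and' returns first falsy value (None)

NoneType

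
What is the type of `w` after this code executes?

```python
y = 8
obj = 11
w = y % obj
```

int % int returns int (8 % 11 = 8)

int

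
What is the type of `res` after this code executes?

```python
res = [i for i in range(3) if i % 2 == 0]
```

A list comprehension [...] produces a list

list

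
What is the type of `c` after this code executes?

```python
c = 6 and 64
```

'and' returns the last value when all truthy (64, which is int)

int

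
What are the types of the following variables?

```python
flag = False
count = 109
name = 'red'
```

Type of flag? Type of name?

flag is bool; name is str

bool, str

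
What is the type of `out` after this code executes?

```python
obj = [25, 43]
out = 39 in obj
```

'in' operator returns bool

bool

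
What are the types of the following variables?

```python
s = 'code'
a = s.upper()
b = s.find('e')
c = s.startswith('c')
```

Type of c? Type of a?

str.startswith() returns bool; str.upper() returns str

bool, str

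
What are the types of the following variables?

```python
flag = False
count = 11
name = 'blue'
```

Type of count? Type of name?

count is int; name is str

int, str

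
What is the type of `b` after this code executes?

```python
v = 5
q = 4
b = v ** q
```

int ** positive int returns int (5 ** 4 = 625)

int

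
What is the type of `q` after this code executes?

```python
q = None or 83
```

'or' with None returns the other value (83, int)

int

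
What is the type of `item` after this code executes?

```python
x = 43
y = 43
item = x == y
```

Equality comparison returns bool

bool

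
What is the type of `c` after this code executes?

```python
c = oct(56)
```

oct() returns str representation

str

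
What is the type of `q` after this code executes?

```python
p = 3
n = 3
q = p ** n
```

int ** positive int returns int (3 ** 3 = 27)

int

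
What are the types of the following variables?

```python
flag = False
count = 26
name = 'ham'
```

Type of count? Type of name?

count is int; name is str

int, str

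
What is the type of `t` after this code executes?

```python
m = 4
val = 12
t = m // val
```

int // int returns int (4 // 12 = 0)

int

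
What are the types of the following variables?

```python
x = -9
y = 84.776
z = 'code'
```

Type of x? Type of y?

x is int; y is float

int, float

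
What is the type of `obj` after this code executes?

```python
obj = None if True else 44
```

Ternary: condition is True, if branch (None) taken → NoneType

NoneType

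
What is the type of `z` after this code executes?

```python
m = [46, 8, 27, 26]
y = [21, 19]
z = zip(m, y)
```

zip() returns a zip iterator object

zip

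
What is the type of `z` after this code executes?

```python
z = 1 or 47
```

'or' returns the first truthy value (1, which is int)

int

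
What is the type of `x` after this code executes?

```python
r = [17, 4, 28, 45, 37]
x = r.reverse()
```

list.reverse() returns None

NoneType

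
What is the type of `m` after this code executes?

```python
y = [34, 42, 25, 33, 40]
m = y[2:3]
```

Slicing a list always returns a list

list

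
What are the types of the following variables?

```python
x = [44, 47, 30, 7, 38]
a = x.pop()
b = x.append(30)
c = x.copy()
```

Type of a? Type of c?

list.pop() returns the element (int); list.copy() returns list

int, list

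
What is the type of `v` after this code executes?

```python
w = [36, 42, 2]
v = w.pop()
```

list.pop() returns the popped element (int here)

int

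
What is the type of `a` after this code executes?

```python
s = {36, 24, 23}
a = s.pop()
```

Popping from a set of ints returns int

int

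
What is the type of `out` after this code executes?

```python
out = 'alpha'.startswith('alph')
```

str.startswith() returns bool

bool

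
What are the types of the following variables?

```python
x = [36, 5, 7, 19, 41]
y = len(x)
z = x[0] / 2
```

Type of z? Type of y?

int / int returns float; len() returns int

float, int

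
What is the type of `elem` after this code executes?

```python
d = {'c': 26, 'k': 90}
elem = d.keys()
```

.keys() returns a dict_keys view object

dict_keys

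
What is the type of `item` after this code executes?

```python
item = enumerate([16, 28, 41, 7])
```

enumerate() returns an enumerate iterator object

enumerate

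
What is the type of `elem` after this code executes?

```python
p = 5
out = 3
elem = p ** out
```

int ** positive int returns int (5 ** 3 = 125)

int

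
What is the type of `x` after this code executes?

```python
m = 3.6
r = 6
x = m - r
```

float - int returns float (3.6 - 6 = -2.4)

float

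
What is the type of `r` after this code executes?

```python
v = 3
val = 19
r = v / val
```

int / int always returns float in Python 3 (3 / 19 = 0.157895)

float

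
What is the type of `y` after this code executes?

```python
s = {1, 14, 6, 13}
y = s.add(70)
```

set.add() returns None (mutates in place)

NoneType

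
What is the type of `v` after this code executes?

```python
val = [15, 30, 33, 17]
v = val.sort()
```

list.sort() returns None (sorts in place)

NoneType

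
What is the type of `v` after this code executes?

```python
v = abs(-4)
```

abs() of int returns int

int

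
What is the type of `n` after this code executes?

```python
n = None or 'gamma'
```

'or' with None returns the other value ('gamma', str)

str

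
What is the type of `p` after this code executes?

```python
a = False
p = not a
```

'not' always returns bool

bool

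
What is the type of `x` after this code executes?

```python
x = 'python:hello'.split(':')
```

str.split() returns list

list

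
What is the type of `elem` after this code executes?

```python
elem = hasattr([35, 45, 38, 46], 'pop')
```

hasattr() returns bool

bool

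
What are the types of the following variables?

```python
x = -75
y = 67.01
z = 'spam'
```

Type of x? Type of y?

x is int; y is float

int, float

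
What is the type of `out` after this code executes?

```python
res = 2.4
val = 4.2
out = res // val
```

float // float returns float (floor division preserves float type)

float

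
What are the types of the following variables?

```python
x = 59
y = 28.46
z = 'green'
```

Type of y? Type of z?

y is float; z is str

float, str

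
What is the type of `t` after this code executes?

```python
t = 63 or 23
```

'or' returns the first truthy value (63, which is int)

int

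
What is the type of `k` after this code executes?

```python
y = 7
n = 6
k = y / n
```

int / int always returns float in Python 3 (7 / 6 = 1.16667)

float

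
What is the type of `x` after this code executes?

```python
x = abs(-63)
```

abs() of int returns int

int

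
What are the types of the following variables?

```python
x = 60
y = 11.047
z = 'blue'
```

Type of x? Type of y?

x is int; y is float

int, float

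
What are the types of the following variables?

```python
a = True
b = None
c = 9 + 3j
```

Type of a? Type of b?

a is bool; b is NoneType

bool, NoneType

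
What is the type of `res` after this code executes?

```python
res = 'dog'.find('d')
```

str.find() returns int (index, or -1)

int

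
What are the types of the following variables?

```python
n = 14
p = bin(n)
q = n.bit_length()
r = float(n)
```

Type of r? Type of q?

float() returns float; int.bit_length() returns int

float, int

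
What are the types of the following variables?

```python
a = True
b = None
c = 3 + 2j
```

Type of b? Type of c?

b is NoneType; c is complex

NoneType, complex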